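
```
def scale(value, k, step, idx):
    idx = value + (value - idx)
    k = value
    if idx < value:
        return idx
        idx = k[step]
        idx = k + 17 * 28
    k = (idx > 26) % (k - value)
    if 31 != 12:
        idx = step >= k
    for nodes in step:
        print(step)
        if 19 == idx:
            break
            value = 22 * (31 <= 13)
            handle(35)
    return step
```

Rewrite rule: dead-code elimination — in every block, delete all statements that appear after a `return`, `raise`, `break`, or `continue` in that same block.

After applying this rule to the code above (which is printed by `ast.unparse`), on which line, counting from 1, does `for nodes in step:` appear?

9

Transformed code:
def scale(value, k, step, idx):
    idx = value + (value - idx)
    k = value
    if idx < value:
        return idx
    k = (idx > 26) % (k - value)
    if 31 != 12:
        idx = step >= k
    for nodes in step:
        print(step)
        if 19 == idx:
            break
    return step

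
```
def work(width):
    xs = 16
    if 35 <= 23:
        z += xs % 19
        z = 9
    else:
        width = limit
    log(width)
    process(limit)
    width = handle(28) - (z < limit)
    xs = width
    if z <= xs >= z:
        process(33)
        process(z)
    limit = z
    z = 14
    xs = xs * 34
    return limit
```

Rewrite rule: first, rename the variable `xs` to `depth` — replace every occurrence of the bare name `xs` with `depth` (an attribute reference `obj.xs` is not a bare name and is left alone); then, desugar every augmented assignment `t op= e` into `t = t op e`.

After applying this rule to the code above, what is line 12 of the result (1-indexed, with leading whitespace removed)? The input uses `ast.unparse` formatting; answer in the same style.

if z <= depth >= z:

Transformed code:
def work(width):
    depth = 16
    if 35 <= 23:
        z = z + depth % 19
        z = 9
    else:
        width = limit
    log(width)
    process(limit)
    width = handle(28) - (z < limit)
    depth = width
    if z <= depth >= z:
        process(33)
        process(z)
    limit = z
    z = 14
    depth = depth * 34
    return limit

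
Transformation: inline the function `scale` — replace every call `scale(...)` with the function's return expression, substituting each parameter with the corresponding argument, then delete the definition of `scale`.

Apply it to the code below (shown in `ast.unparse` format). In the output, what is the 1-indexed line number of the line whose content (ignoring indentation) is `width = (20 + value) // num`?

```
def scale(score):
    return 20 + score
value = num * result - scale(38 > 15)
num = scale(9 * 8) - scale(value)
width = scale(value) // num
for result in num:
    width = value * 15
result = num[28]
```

3

Transformed code:
value = num * result - (20 + (38 > 15))
num = 20 + 9 * 8 - (20 + value)
width = (20 + value) // num
for result in num:
    width = value * 15
result = num[28]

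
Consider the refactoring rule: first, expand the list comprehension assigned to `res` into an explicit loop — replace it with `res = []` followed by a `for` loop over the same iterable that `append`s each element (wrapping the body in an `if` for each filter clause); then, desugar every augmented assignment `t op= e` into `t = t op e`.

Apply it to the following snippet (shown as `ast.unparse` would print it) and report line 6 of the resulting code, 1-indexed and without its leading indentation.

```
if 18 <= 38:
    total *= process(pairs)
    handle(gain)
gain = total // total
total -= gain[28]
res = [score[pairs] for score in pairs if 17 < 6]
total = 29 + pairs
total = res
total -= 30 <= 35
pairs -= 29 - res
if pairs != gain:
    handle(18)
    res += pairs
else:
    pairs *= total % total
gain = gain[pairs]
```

Transformed code:
if 18 <= 38:
    total = total * process(pairs)
    handle(gain)
gain = total // total
total = total - gain[28]
res = []
for score in pairs:
    if 17 < 6:
        res.append(score[pairs])
total = 29 + pairs
total = res
total = total - (30 <= 35)
pairs = pairs - (29 - res)
if pairs != gain:
    handle(18)
    res = res + pairs
else:
    pairs = pairs * (total % total)
gain = gain[pairs]

res = []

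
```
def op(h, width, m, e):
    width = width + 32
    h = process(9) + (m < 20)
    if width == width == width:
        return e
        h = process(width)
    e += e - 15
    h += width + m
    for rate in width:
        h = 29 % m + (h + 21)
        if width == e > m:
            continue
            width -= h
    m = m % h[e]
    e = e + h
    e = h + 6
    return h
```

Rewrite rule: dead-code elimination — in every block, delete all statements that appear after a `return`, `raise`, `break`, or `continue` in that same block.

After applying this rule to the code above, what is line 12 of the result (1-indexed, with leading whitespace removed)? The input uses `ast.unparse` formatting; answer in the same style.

Transformed code:
def op(h, width, m, e):
    width = width + 32
    h = process(9) + (m < 20)
    if width == width == width:
        return e
    e += e - 15
    h += width + m
    for rate in width:
        h = 29 % m + (h + 21)
        if width == e > m:
            continue
    m = m % h[e]
    e = e + h
    e = h + 6
    return h

m = m % h[e]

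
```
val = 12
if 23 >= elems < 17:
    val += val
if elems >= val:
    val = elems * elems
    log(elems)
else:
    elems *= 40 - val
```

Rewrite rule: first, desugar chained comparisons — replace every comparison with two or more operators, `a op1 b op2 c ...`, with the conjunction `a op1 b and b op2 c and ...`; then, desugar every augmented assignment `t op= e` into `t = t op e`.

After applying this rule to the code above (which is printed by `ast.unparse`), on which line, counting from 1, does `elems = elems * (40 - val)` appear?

Transformed code:
val = 12
if 23 >= elems and elems < 17:
    val = val + val
if elems >= val:
    val = elems * elems
    log(elems)
else:
    elems = elems * (40 - val)

8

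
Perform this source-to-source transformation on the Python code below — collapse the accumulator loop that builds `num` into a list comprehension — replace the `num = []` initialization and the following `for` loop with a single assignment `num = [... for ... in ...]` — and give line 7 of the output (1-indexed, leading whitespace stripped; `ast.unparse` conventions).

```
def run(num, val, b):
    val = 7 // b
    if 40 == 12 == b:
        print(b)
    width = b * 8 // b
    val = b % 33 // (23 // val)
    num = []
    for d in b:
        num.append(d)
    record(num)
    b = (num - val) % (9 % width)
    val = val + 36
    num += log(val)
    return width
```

num = [d for d in b]

Transformed code:
def run(num, val, b):
    val = 7 // b
    if 40 == 12 == b:
        print(b)
    width = b * 8 // b
    val = b % 33 // (23 // val)
    num = [d for d in b]
    record(num)
    b = (num - val) % (9 % width)
    val = val + 36
    num += log(val)
    return width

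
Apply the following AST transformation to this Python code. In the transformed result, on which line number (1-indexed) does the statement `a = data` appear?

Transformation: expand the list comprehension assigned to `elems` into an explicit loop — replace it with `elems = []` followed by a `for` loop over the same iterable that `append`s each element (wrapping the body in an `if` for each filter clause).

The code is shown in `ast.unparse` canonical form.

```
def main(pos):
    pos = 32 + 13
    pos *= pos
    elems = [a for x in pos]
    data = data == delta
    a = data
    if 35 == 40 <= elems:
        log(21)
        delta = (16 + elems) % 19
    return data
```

8

Transformed code:
def main(pos):
    pos = 32 + 13
    pos *= pos
    elems = []
    for x in pos:
        elems.append(a)
    data = data == delta
    a = data
    if 35 == 40 <= elems:
        log(21)
        delta = (16 + elems) % 19
    return data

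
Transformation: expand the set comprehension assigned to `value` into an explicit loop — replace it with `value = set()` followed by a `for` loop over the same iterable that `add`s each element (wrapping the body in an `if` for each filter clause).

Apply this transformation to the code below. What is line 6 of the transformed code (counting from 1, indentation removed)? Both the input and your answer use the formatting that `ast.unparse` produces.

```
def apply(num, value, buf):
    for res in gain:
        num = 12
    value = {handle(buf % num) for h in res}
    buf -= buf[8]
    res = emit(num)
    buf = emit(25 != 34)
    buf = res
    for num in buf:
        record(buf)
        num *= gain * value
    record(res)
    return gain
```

Transformed code:
def apply(num, value, buf):
    for res in gain:
        num = 12
    value = set()
    for h in res:
        value.add(handle(buf % num))
    buf -= buf[8]
    res = emit(num)
    buf = emit(25 != 34)
    buf = res
    for num in buf:
        record(buf)
        num *= gain * value
    record(res)
    return gain

value.add(handle(buf % num))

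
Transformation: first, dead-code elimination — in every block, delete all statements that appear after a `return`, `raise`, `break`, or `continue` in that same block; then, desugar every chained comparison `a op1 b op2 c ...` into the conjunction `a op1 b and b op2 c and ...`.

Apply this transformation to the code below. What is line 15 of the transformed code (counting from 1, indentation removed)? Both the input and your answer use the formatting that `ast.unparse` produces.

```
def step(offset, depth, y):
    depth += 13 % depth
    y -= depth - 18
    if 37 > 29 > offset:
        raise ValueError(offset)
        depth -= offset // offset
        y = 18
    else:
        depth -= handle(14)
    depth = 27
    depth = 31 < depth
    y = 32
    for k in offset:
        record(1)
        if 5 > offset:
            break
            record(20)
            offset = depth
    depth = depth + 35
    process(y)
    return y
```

depth = depth + 35

Transformed code:
def step(offset, depth, y):
    depth += 13 % depth
    y -= depth - 18
    if 37 > 29 and 29 > offset:
        raise ValueError(offset)
    else:
        depth -= handle(14)
    depth = 27
    depth = 31 < depth
    y = 32
    for k in offset:
        record(1)
        if 5 > offset:
            break
    depth = depth + 35
    process(y)
    return y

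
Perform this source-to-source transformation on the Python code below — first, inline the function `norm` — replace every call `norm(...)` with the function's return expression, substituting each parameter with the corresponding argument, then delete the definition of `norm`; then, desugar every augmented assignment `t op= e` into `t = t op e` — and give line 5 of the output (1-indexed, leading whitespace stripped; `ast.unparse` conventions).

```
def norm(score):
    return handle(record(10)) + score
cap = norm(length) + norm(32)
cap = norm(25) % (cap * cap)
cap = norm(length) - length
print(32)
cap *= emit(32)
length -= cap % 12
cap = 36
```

cap = cap * emit(32)

Transformed code:
cap = handle(record(10)) + length + (handle(record(10)) + 32)
cap = (handle(record(10)) + 25) % (cap * cap)
cap = handle(record(10)) + length - length
print(32)
cap = cap * emit(32)
length = length - cap % 12
cap = 36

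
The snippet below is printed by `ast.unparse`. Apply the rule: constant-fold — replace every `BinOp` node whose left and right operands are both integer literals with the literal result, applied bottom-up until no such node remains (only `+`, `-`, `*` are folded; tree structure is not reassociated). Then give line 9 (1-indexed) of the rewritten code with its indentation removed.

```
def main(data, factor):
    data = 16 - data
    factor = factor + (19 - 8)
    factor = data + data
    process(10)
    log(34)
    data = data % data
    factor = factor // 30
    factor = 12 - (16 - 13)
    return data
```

Transformed code:
def main(data, factor):
    data = 16 - data
    factor = factor + 11
    factor = data + data
    process(10)
    log(34)
    data = data % data
    factor = factor // 30
    factor = 9
    return data

factor = 9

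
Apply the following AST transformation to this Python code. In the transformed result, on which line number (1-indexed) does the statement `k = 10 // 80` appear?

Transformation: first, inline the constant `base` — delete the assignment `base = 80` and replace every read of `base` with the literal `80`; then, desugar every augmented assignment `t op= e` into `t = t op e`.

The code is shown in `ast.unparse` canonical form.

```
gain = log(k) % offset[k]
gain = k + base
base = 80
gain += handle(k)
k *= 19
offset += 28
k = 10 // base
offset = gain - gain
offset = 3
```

6

Transformed code:
gain = log(k) % offset[k]
gain = k + 80
gain = gain + handle(k)
k = k * 19
offset = offset + 28
k = 10 // 80
offset = gain - gain
offset = 3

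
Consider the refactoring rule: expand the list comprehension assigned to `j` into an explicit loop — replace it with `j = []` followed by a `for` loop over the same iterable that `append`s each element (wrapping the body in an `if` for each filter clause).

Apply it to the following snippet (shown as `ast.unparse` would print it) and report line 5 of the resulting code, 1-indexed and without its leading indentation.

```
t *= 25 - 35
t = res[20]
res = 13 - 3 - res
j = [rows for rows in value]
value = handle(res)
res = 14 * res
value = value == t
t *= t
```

for rows in value:

Transformed code:
t *= 25 - 35
t = res[20]
res = 13 - 3 - res
j = []
for rows in value:
    j.append(rows)
value = handle(res)
res = 14 * res
value = value == t
t *= t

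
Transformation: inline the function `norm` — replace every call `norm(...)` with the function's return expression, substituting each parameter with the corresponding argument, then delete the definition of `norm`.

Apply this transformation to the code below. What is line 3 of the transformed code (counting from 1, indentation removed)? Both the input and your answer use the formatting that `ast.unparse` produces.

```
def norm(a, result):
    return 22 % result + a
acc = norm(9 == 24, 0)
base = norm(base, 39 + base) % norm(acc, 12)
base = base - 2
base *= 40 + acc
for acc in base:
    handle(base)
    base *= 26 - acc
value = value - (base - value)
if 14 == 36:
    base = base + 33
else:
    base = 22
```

base = base - 2

Transformed code:
acc = 22 % 0 + (9 == 24)
base = (22 % (39 + base) + base) % (22 % 12 + acc)
base = base - 2
base *= 40 + acc
for acc in base:
    handle(base)
    base *= 26 - acc
value = value - (base - value)
if 14 == 36:
    base = base + 33
else:
    base = 22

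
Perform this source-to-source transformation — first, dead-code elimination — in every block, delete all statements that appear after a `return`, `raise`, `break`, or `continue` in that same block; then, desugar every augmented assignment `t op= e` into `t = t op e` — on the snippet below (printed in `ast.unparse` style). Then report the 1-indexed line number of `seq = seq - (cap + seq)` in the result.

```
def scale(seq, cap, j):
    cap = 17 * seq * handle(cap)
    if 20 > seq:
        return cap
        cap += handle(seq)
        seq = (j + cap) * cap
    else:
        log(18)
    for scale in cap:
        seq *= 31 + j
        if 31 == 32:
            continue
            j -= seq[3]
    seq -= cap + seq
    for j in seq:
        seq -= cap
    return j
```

Transformed code:
def scale(seq, cap, j):
    cap = 17 * seq * handle(cap)
    if 20 > seq:
        return cap
    else:
        log(18)
    for scale in cap:
        seq = seq * (31 + j)
        if 31 == 32:
            continue
    seq = seq - (cap + seq)
    for j in seq:
        seq = seq - cap
    return j

11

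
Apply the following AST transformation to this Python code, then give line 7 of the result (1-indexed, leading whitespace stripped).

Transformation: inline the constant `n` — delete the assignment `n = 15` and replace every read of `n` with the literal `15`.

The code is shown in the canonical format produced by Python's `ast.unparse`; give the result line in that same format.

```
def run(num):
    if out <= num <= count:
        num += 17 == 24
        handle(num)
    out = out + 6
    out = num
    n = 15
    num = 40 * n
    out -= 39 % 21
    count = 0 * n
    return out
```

Transformed code:
def run(num):
    if out <= num <= count:
        num += 17 == 24
        handle(num)
    out = out + 6
    out = num
    num = 40 * 15
    out -= 39 % 21
    count = 0 * 15
    return out

num = 40 * 15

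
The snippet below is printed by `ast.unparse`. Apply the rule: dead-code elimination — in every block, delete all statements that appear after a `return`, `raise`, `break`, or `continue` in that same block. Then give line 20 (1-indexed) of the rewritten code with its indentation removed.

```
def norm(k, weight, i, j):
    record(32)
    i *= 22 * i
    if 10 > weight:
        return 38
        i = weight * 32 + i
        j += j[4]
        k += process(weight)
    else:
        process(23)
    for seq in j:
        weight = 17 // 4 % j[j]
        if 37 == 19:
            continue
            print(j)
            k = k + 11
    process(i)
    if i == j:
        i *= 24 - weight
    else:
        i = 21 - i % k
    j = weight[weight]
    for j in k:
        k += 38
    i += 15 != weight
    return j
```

i += 15 != weight

Transformed code:
def norm(k, weight, i, j):
    record(32)
    i *= 22 * i
    if 10 > weight:
        return 38
    else:
        process(23)
    for seq in j:
        weight = 17 // 4 % j[j]
        if 37 == 19:
            continue
    process(i)
    if i == j:
        i *= 24 - weight
    else:
        i = 21 - i % k
    j = weight[weight]
    for j in k:
        k += 38
    i += 15 != weight
    return j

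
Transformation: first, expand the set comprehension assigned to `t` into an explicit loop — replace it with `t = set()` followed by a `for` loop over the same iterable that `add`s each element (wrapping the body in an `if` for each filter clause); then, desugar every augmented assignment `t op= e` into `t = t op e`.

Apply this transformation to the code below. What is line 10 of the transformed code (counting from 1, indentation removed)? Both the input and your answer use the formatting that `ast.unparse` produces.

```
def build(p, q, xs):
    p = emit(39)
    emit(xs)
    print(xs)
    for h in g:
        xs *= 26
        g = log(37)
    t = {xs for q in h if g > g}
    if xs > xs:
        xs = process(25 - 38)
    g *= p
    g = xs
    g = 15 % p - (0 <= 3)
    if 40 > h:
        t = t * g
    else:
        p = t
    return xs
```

if g > g:

Transformed code:
def build(p, q, xs):
    p = emit(39)
    emit(xs)
    print(xs)
    for h in g:
        xs = xs * 26
        g = log(37)
    t = set()
    for q in h:
        if g > g:
            t.add(xs)
    if xs > xs:
        xs = process(25 - 38)
    g = g * p
    g = xs
    g = 15 % p - (0 <= 3)
    if 40 > h:
        t = t * g
    else:
        p = t
    return xs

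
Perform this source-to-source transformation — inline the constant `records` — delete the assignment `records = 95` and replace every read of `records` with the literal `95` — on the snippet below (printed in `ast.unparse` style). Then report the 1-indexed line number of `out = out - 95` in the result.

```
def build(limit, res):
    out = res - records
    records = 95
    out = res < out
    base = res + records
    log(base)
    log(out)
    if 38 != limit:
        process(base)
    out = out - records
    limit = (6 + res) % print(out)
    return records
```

Transformed code:
def build(limit, res):
    out = res - 95
    out = res < out
    base = res + 95
    log(base)
    log(out)
    if 38 != limit:
        process(base)
    out = out - 95
    limit = (6 + res) % print(out)
    return 95

9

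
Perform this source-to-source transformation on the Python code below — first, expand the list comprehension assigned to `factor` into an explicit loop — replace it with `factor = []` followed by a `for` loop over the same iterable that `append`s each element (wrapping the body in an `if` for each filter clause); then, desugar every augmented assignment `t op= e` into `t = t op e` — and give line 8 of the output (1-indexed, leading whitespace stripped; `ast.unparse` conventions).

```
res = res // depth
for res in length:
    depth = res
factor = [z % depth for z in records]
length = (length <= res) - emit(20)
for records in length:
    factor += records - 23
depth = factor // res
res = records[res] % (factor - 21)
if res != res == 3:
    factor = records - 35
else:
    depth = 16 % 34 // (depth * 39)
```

for records in length:

Transformed code:
res = res // depth
for res in length:
    depth = res
factor = []
for z in records:
    factor.append(z % depth)
length = (length <= res) - emit(20)
for records in length:
    factor = factor + (records - 23)
depth = factor // res
res = records[res] % (factor - 21)
if res != res == 3:
    factor = records - 35
else:
    depth = 16 % 34 // (depth * 39)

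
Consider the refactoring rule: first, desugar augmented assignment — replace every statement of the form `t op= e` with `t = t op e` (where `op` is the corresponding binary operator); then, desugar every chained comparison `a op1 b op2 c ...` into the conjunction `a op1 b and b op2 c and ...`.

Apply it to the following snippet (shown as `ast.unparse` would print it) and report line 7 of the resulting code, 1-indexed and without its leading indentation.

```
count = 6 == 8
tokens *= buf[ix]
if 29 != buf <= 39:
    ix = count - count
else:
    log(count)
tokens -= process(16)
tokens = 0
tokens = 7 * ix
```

Transformed code:
count = 6 == 8
tokens = tokens * buf[ix]
if 29 != buf and buf <= 39:
    ix = count - count
else:
    log(count)
tokens = tokens - process(16)
tokens = 0
tokens = 7 * ix

tokens = tokens - process(16)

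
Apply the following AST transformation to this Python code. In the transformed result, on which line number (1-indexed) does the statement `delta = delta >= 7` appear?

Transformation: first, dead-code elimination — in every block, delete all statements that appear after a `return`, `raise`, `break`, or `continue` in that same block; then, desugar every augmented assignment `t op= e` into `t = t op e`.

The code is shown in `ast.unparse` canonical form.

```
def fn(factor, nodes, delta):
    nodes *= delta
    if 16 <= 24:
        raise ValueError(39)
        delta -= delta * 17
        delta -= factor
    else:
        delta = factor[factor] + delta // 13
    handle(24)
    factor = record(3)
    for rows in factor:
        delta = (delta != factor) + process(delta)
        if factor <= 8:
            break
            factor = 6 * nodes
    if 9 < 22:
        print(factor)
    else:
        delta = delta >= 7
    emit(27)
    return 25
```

16

Transformed code:
def fn(factor, nodes, delta):
    nodes = nodes * delta
    if 16 <= 24:
        raise ValueError(39)
    else:
        delta = factor[factor] + delta // 13
    handle(24)
    factor = record(3)
    for rows in factor:
        delta = (delta != factor) + process(delta)
        if factor <= 8:
            break
    if 9 < 22:
        print(factor)
    else:
        delta = delta >= 7
    emit(27)
    return 25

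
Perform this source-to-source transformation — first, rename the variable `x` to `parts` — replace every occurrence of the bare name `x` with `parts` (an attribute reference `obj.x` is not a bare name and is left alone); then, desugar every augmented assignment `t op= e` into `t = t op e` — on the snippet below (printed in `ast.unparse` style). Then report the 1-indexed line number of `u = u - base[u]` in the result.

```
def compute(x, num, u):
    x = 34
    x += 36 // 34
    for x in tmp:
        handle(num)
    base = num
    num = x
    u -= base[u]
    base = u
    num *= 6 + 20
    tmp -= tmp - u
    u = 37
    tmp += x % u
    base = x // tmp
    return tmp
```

Transformed code:
def compute(parts, num, u):
    parts = 34
    parts = parts + 36 // 34
    for parts in tmp:
        handle(num)
    base = num
    num = parts
    u = u - base[u]
    base = u
    num = num * (6 + 20)
    tmp = tmp - (tmp - u)
    u = 37
    tmp = tmp + parts % u
    base = parts // tmp
    return tmp

8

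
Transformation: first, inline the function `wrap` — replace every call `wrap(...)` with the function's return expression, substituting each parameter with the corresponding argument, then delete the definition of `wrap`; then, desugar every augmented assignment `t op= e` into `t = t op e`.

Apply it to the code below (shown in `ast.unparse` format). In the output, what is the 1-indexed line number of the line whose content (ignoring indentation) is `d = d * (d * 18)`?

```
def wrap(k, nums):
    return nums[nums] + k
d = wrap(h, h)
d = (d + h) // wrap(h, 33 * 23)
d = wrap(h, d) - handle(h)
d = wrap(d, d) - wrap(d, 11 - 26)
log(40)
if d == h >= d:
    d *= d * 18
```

7

Transformed code:
d = h[h] + h
d = (d + h) // ((33 * 23)[33 * 23] + h)
d = d[d] + h - handle(h)
d = d[d] + d - ((11 - 26)[11 - 26] + d)
log(40)
if d == h >= d:
    d = d * (d * 18)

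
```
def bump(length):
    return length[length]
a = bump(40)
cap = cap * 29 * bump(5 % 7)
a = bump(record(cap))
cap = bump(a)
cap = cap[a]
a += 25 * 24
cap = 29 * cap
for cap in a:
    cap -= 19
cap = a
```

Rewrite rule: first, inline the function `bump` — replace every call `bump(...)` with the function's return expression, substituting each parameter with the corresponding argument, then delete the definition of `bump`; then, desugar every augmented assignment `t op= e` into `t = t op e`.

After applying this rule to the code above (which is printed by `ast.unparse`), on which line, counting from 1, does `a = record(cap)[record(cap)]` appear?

3

Transformed code:
a = 40[40]
cap = cap * 29 * (5 % 7)[5 % 7]
a = record(cap)[record(cap)]
cap = a[a]
cap = cap[a]
a = a + 25 * 24
cap = 29 * cap
for cap in a:
    cap = cap - 19
cap = a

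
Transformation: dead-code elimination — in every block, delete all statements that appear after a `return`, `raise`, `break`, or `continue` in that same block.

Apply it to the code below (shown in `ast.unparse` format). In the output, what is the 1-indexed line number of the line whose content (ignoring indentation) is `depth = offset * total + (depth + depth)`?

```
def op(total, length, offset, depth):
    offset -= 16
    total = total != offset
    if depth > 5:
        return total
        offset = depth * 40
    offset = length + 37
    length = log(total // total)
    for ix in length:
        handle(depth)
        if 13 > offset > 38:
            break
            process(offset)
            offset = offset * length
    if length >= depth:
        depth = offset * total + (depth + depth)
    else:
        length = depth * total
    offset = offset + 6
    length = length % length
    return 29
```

Transformed code:
def op(total, length, offset, depth):
    offset -= 16
    total = total != offset
    if depth > 5:
        return total
    offset = length + 37
    length = log(total // total)
    for ix in length:
        handle(depth)
        if 13 > offset > 38:
            break
    if length >= depth:
        depth = offset * total + (depth + depth)
    else:
        length = depth * total
    offset = offset + 6
    length = length % length
    return 29

13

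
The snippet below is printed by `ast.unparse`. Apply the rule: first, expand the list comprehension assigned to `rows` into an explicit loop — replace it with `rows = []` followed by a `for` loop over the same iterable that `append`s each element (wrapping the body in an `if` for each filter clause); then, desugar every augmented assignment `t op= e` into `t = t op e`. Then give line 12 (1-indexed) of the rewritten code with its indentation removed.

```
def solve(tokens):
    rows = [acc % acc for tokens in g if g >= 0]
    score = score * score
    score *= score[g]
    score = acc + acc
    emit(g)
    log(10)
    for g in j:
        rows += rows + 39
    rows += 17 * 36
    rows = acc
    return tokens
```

rows = rows + (rows + 39)

Transformed code:
def solve(tokens):
    rows = []
    for tokens in g:
        if g >= 0:
            rows.append(acc % acc)
    score = score * score
    score = score * score[g]
    score = acc + acc
    emit(g)
    log(10)
    for g in j:
        rows = rows + (rows + 39)
    rows = rows + 17 * 36
    rows = acc
    return tokens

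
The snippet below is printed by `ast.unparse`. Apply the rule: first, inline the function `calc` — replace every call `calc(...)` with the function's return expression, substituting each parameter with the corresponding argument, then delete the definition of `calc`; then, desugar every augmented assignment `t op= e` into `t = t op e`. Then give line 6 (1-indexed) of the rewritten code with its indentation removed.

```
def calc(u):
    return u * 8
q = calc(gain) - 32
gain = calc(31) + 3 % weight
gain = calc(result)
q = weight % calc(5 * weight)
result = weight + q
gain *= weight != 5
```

Transformed code:
q = gain * 8 - 32
gain = 31 * 8 + 3 % weight
gain = result * 8
q = weight % (5 * weight * 8)
result = weight + q
gain = gain * (weight != 5)

gain = gain * (weight != 5)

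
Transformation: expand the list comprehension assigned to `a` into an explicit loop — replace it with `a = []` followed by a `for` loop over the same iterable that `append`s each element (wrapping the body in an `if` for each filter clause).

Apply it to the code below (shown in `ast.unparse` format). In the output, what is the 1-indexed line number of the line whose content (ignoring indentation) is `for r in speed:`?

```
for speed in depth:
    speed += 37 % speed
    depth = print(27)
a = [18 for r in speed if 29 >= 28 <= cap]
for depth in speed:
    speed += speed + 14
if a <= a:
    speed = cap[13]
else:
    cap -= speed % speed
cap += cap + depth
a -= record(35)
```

Transformed code:
for speed in depth:
    speed += 37 % speed
    depth = print(27)
a = []
for r in speed:
    if 29 >= 28 <= cap:
        a.append(18)
for depth in speed:
    speed += speed + 14
if a <= a:
    speed = cap[13]
else:
    cap -= speed % speed
cap += cap + depth
a -= record(35)

5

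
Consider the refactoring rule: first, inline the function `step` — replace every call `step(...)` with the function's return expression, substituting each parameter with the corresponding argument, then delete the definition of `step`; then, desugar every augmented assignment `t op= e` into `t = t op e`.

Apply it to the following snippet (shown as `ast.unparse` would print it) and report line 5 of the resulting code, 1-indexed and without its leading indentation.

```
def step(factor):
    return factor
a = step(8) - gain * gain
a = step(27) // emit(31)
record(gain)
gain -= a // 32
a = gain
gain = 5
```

a = gain

Transformed code:
a = 8 - gain * gain
a = 27 // emit(31)
record(gain)
gain = gain - a // 32
a = gain
gain = 5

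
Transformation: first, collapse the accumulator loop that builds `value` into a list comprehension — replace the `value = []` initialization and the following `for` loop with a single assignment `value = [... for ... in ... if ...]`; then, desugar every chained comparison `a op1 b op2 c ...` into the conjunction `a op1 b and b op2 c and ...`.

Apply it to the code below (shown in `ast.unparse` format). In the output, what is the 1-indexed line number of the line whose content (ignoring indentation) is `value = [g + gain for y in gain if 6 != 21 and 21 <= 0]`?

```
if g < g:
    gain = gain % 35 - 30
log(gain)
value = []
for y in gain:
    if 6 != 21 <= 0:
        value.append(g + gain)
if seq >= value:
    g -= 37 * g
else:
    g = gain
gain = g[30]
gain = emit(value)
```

Transformed code:
if g < g:
    gain = gain % 35 - 30
log(gain)
value = [g + gain for y in gain if 6 != 21 and 21 <= 0]
if seq >= value:
    g -= 37 * g
else:
    g = gain
gain = g[30]
gain = emit(value)

4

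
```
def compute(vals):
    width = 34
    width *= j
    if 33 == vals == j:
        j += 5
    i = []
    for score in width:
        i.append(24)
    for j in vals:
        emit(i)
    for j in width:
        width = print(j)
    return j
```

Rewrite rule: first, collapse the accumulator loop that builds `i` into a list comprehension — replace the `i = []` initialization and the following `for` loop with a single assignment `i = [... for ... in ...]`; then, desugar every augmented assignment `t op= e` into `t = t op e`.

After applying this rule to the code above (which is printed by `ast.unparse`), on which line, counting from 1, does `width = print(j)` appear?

Transformed code:
def compute(vals):
    width = 34
    width = width * j
    if 33 == vals == j:
        j = j + 5
    i = [24 for score in width]
    for j in vals:
        emit(i)
    for j in width:
        width = print(j)
    return j

10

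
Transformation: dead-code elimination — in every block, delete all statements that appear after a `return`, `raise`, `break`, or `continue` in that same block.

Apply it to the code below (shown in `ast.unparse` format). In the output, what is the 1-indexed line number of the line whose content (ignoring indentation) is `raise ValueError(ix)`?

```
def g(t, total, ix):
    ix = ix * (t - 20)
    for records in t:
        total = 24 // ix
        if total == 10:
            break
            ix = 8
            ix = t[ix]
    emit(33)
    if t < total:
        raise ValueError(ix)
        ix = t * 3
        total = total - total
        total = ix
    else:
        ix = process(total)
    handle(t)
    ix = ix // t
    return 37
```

Transformed code:
def g(t, total, ix):
    ix = ix * (t - 20)
    for records in t:
        total = 24 // ix
        if total == 10:
            break
    emit(33)
    if t < total:
        raise ValueError(ix)
    else:
        ix = process(total)
    handle(t)
    ix = ix // t
    return 37

9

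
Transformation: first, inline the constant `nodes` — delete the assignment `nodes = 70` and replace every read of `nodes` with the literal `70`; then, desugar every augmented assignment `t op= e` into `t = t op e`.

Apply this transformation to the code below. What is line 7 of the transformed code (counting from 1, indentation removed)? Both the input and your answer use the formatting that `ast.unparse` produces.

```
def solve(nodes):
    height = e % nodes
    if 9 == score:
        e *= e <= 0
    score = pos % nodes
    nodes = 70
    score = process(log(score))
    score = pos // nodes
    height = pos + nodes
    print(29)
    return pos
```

score = pos // 70

Transformed code:
def solve(nodes):
    height = e % 70
    if 9 == score:
        e = e * (e <= 0)
    score = pos % 70
    score = process(log(score))
    score = pos // 70
    height = pos + 70
    print(29)
    return pos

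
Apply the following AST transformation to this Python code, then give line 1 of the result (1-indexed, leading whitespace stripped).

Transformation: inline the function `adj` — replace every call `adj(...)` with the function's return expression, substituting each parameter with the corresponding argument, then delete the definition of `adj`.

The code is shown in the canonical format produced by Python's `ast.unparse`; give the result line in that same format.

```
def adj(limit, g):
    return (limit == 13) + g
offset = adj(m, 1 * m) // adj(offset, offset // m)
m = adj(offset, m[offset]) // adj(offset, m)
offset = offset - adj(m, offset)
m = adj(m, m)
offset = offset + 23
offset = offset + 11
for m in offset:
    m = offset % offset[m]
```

Transformed code:
offset = ((m == 13) + 1 * m) // ((offset == 13) + offset // m)
m = ((offset == 13) + m[offset]) // ((offset == 13) + m)
offset = offset - ((m == 13) + offset)
m = (m == 13) + m
offset = offset + 23
offset = offset + 11
for m in offset:
    m = offset % offset[m]

offset = ((m == 13) + 1 * m) // ((offset == 13) + offset // m)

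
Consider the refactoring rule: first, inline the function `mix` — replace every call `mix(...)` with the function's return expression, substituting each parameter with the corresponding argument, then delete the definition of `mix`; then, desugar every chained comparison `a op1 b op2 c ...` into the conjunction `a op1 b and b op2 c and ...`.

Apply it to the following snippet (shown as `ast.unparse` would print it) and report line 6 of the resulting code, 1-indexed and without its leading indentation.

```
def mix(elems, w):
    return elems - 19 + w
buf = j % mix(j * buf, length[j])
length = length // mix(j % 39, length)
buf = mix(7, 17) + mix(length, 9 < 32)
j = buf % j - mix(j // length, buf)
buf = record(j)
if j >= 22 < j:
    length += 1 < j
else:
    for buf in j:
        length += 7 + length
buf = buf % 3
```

if j >= 22 and 22 < j:

Transformed code:
buf = j % (j * buf - 19 + length[j])
length = length // (j % 39 - 19 + length)
buf = 7 - 19 + 17 + (length - 19 + (9 < 32))
j = buf % j - (j // length - 19 + buf)
buf = record(j)
if j >= 22 and 22 < j:
    length += 1 < j
else:
    for buf in j:
        length += 7 + length
buf = buf % 3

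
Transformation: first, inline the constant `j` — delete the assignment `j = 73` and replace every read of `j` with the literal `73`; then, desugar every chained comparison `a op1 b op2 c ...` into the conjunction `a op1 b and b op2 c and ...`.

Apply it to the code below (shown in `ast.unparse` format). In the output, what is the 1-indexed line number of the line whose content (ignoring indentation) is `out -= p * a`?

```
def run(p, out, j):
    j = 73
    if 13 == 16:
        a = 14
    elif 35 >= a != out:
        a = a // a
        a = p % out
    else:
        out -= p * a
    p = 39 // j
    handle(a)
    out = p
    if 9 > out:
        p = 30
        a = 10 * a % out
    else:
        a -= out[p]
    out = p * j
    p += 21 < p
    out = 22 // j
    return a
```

Transformed code:
def run(p, out, j):
    if 13 == 16:
        a = 14
    elif 35 >= a and a != out:
        a = a // a
        a = p % out
    else:
        out -= p * a
    p = 39 // 73
    handle(a)
    out = p
    if 9 > out:
        p = 30
        a = 10 * a % out
    else:
        a -= out[p]
    out = p * 73
    p += 21 < p
    out = 22 // 73
    return a

8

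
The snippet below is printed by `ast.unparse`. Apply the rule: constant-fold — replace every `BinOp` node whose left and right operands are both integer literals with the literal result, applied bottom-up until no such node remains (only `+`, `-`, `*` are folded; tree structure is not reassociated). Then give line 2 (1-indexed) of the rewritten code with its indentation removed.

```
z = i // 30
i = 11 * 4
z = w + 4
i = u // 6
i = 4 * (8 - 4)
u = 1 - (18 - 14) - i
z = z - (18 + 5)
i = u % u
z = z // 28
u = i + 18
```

Transformed code:
z = i // 30
i = 44
z = w + 4
i = u // 6
i = 16
u = -3 - i
z = z - 23
i = u % u
z = z // 28
u = i + 18

i = 44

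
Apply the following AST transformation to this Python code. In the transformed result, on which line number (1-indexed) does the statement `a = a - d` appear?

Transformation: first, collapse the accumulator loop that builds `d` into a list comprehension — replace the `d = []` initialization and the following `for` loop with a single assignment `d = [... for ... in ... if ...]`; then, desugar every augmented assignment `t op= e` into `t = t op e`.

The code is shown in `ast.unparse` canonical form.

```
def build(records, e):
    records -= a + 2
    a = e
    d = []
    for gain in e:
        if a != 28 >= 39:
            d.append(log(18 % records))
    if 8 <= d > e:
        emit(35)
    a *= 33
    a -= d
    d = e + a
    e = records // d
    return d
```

Transformed code:
def build(records, e):
    records = records - (a + 2)
    a = e
    d = [log(18 % records) for gain in e if a != 28 >= 39]
    if 8 <= d > e:
        emit(35)
    a = a * 33
    a = a - d
    d = e + a
    e = records // d
    return d

8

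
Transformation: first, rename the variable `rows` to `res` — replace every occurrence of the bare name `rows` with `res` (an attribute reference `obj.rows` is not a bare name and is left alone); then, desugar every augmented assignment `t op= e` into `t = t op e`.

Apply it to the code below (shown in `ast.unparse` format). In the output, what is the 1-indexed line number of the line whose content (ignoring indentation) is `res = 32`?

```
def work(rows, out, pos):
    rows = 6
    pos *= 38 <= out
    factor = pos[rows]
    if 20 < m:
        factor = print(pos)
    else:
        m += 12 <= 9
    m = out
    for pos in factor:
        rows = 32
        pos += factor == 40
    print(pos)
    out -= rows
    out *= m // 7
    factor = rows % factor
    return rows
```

Transformed code:
def work(res, out, pos):
    res = 6
    pos = pos * (38 <= out)
    factor = pos[res]
    if 20 < m:
        factor = print(pos)
    else:
        m = m + (12 <= 9)
    m = out
    for pos in factor:
        res = 32
        pos = pos + (factor == 40)
    print(pos)
    out = out - res
    out = out * (m // 7)
    factor = res % factor
    return res

11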